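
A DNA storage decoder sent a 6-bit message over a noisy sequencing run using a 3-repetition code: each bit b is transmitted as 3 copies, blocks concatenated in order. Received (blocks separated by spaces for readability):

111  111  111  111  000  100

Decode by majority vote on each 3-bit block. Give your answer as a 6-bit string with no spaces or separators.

Block 1 (111): 3 ones → 1
Block 2 (111): 3 ones → 1
Block 3 (111): 3 ones → 1
Block 4 (111): 3 ones → 1
Block 5 (000): 0 ones → 0
Block 6 (100): 1 one → 0

111100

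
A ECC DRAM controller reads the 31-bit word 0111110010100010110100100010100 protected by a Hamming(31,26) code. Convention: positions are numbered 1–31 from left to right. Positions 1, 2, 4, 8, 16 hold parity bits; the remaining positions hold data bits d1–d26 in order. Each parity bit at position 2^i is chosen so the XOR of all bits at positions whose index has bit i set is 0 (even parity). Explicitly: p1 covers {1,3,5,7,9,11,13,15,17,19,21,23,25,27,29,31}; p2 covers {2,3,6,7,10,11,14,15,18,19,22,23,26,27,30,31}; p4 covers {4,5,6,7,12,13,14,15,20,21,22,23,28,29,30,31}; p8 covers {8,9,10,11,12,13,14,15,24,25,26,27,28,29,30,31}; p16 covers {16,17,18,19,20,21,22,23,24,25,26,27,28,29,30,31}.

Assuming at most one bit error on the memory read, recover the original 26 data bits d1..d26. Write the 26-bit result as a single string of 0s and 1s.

11101010101110100100010100

s1 (pos 1,3,5,7,9,11,13,15,17,19,21,23,25,27,29,31): 0⊕1⊕1⊕0⊕1⊕1⊕0⊕1⊕1⊕0⊕0⊕1⊕0⊕1⊕1⊕0 = 1
s2 (pos 2,3,6,7,10,11,14,15,18,19,22,23,26,27,30,31): 1⊕1⊕1⊕0⊕0⊕1⊕0⊕1⊕1⊕0⊕0⊕1⊕0⊕1⊕0⊕0 = 0
s4 (pos 4,5,6,7,12,13,14,15,20,21,22,23,28,29,30,31): 1⊕1⊕1⊕0⊕0⊕0⊕0⊕1⊕1⊕0⊕0⊕1⊕0⊕1⊕0⊕0 = 1
s8 (pos 8,9,10,11,12,13,14,15,24,25,26,27,28,29,30,31): 0⊕1⊕0⊕1⊕0⊕0⊕0⊕1⊕0⊕0⊕0⊕1⊕0⊕1⊕0⊕0 = 1
s16 (pos 16,17,18,19,20,21,22,23,24,25,26,27,28,29,30,31): 0⊕1⊕1⊕0⊕1⊕0⊕0⊕1⊕0⊕0⊕0⊕1⊕0⊕1⊕0⊕0 = 0
Syndrome s16…s1 = 01101 → error at position 13.
Flip position 13: 0111110010100010110100100010100 → 0111110010101010110100100010100
Read data bits from positions 3,5,6,7,9,10,11,12,13,14,15,17,18,19,20,21,22,23,24,25,26,27,28,29,30,31: 11101010101110100100010100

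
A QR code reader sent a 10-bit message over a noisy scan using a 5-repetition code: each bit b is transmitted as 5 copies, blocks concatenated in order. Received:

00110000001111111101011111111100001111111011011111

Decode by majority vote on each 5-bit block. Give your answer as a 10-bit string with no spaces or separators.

0011110111

Block 1 (00110): 2 ones → 0
Block 2 (00000): 0 ones → 0
Block 3 (11111): 5 ones → 1
Block 4 (11101): 4 ones → 1
Block 5 (01111): 4 ones → 1
Block 6 (11111): 5 ones → 1
Block 7 (00001): 1 one → 0
Block 8 (11111): 5 ones → 1
Block 9 (10110): 3 ones → 1
Block 10 (11111): 5 ones → 1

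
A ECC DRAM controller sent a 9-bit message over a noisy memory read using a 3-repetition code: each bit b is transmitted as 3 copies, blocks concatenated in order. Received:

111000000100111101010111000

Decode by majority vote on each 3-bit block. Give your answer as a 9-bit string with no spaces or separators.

100011010

Block 1 (111): 3 ones → 1
Block 2 (000): 0 ones → 0
Block 3 (000): 0 ones → 0
Block 4 (100): 1 one → 0
Block 5 (111): 3 ones → 1
Block 6 (101): 2 ones → 1
Block 7 (010): 1 one → 0
Block 8 (111): 3 ones → 1
Block 9 (000): 0 ones → 0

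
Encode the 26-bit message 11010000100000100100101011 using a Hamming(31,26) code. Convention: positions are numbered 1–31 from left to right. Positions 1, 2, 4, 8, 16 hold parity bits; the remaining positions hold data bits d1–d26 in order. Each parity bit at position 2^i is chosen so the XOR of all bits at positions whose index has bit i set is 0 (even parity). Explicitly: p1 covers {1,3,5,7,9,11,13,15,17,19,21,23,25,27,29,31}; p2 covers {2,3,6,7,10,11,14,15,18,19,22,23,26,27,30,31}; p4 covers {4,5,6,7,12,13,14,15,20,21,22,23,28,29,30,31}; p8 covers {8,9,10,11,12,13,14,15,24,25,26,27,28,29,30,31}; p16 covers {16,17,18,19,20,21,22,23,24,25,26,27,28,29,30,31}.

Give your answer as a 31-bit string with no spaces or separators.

0010101100001000000100100101011

Place data at non-parity positions: p1 p2 1 p4 1 0 1 p8 0 0 0 0 1 0 0 p16 0 0 0 1 0 0 1 0 0 1 0 1 0 1 1
p1 (pos 1,3,5,7,9,11,13,15,17,19,21,23,25,27,29,31): XOR of data positions = 1⊕1⊕1⊕0⊕0⊕1⊕0⊕0⊕0⊕0⊕1⊕0⊕0⊕0⊕1 = 0
p2 (pos 2,3,6,7,10,11,14,15,18,19,22,23,26,27,30,31): XOR of data positions = 1⊕0⊕1⊕0⊕0⊕0⊕0⊕0⊕0⊕0⊕1⊕1⊕0⊕1⊕1 = 0
p4 (pos 4,5,6,7,12,13,14,15,20,21,22,23,28,29,30,31): XOR of data positions = 1⊕0⊕1⊕0⊕1⊕0⊕0⊕1⊕0⊕0⊕1⊕1⊕0⊕1⊕1 = 0
p8 (pos 8,9,10,11,12,13,14,15,24,25,26,27,28,29,30,31): XOR of data positions = 0⊕0⊕0⊕0⊕1⊕0⊕0⊕0⊕0⊕1⊕0⊕1⊕0⊕1⊕1 = 1
p16 (pos 16,17,18,19,20,21,22,23,24,25,26,27,28,29,30,31): XOR of data positions = 0⊕0⊕0⊕1⊕0⊕0⊕1⊕0⊕0⊕1⊕0⊕1⊕0⊕1⊕1 = 0
Codeword: 0010101100001000000100100101011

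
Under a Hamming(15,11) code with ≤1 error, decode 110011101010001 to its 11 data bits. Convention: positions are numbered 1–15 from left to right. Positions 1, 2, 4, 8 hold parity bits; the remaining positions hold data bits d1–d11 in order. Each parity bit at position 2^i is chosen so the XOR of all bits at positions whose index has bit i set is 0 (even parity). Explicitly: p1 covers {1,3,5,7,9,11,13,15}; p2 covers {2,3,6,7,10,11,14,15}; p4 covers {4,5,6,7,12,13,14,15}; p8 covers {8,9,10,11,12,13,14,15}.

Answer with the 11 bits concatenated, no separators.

01111110001

s1 (pos 1,3,5,7,9,11,13,15): 1⊕0⊕1⊕1⊕1⊕1⊕0⊕1 = 0
s2 (pos 2,3,6,7,10,11,14,15): 1⊕0⊕1⊕1⊕0⊕1⊕0⊕1 = 1
s4 (pos 4,5,6,7,12,13,14,15): 0⊕1⊕1⊕1⊕0⊕0⊕0⊕1 = 0
s8 (pos 8,9,10,11,12,13,14,15): 0⊕1⊕0⊕1⊕0⊕0⊕0⊕1 = 1
Syndrome s8…s1 = 1010 → error at position 10.
Flip position 10: 110011101010001 → 110011101110001
Read data bits from positions 3,5,6,7,9,10,11,12,13,14,15: 01111110001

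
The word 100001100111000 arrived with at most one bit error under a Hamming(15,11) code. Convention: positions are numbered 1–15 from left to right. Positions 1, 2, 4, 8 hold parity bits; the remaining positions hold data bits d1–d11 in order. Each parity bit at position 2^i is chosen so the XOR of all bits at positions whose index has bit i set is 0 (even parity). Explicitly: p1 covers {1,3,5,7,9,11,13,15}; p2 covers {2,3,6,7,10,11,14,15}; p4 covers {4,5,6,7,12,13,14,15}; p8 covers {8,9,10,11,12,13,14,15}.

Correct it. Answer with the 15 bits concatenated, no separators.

s1 (pos 1,3,5,7,9,11,13,15): 1⊕0⊕0⊕1⊕0⊕1⊕0⊕0 = 1
s2 (pos 2,3,6,7,10,11,14,15): 0⊕0⊕1⊕1⊕1⊕1⊕0⊕0 = 0
s4 (pos 4,5,6,7,12,13,14,15): 0⊕0⊕1⊕1⊕1⊕0⊕0⊕0 = 1
s8 (pos 8,9,10,11,12,13,14,15): 0⊕0⊕1⊕1⊕1⊕0⊕0⊕0 = 1
Syndrome s8…s1 = 1101 → error at position 13.
Flip position 13: 100001100111000 → 100001100111100

100001100111100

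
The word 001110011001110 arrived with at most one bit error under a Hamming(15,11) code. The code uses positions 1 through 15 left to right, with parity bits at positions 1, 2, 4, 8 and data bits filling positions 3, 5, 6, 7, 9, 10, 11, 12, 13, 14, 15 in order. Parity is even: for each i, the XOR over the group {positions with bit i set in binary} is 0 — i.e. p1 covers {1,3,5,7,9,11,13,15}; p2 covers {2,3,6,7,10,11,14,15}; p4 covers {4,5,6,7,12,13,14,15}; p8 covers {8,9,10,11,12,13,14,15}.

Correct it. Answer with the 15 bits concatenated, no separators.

001110011000110

s1 (pos 1,3,5,7,9,11,13,15): 0⊕1⊕1⊕0⊕1⊕0⊕1⊕0 = 0
s2 (pos 2,3,6,7,10,11,14,15): 0⊕1⊕0⊕0⊕0⊕0⊕1⊕0 = 0
s4 (pos 4,5,6,7,12,13,14,15): 1⊕1⊕0⊕0⊕1⊕1⊕1⊕0 = 1
s8 (pos 8,9,10,11,12,13,14,15): 1⊕1⊕0⊕0⊕1⊕1⊕1⊕0 = 1
Syndrome s8…s1 = 1100 → error at position 12.
Flip position 12: 001110011001110 → 001110011000110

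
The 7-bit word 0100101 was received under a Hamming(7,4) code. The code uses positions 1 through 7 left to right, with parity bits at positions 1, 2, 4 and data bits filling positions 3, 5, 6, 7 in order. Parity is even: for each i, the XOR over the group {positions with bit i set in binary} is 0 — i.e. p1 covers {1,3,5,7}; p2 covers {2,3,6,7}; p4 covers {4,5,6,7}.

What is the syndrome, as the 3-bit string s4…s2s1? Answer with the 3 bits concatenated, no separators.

000

s1 (pos 1,3,5,7): 0⊕0⊕1⊕1 = 0
s2 (pos 2,3,6,7): 1⊕0⊕0⊕1 = 0
s4 (pos 4,5,6,7): 0⊕1⊕0⊕1 = 0
Syndrome s4…s1 = 000 → no error.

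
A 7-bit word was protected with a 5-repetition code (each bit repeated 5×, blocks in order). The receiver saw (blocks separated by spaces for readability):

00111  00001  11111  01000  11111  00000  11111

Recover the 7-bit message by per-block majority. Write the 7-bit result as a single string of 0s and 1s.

1010101

Block 1 (00111): 3 ones → 1
Block 2 (00001): 1 one → 0
Block 3 (11111): 5 ones → 1
Block 4 (01000): 1 one → 0
Block 5 (11111): 5 ones → 1
Block 6 (00000): 0 ones → 0
Block 7 (11111): 5 ones → 1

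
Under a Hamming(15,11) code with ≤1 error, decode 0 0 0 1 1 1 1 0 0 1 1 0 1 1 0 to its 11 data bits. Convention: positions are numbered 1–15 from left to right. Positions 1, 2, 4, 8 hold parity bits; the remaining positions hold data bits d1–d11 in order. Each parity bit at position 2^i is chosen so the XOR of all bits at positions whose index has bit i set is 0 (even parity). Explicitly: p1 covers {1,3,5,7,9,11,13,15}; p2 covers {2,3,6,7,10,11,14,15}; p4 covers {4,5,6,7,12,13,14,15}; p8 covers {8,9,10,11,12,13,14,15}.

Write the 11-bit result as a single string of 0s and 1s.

s1 (pos 1,3,5,7,9,11,13,15): 0⊕0⊕1⊕1⊕0⊕1⊕1⊕0 = 0
s2 (pos 2,3,6,7,10,11,14,15): 0⊕0⊕1⊕1⊕1⊕1⊕1⊕0 = 1
s4 (pos 4,5,6,7,12,13,14,15): 1⊕1⊕1⊕1⊕0⊕1⊕1⊕0 = 0
s8 (pos 8,9,10,11,12,13,14,15): 0⊕0⊕1⊕1⊕0⊕1⊕1⊕0 = 0
Syndrome s8…s1 = 0010 → error at position 2.
Flip position 2: 000111100110110 → 010111100110110
Read data bits from positions 3,5,6,7,9,10,11,12,13,14,15: 01110110110

01110110110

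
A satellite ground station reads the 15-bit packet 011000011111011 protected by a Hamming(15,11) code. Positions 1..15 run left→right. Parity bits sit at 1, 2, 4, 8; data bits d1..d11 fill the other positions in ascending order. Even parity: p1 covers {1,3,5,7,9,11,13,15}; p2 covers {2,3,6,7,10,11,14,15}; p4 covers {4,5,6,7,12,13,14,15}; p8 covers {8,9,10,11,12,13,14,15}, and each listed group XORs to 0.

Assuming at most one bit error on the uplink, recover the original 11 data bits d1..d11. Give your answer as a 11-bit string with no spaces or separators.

s1 (pos 1,3,5,7,9,11,13,15): 0⊕1⊕0⊕0⊕1⊕1⊕0⊕1 = 0
s2 (pos 2,3,6,7,10,11,14,15): 1⊕1⊕0⊕0⊕1⊕1⊕1⊕1 = 0
s4 (pos 4,5,6,7,12,13,14,15): 0⊕0⊕0⊕0⊕1⊕0⊕1⊕1 = 1
s8 (pos 8,9,10,11,12,13,14,15): 1⊕1⊕1⊕1⊕1⊕0⊕1⊕1 = 1
Syndrome s8…s1 = 1100 → error at position 12.
Flip position 12: 011000011111011 → 011000011110011
Read data bits from positions 3,5,6,7,9,10,11,12,13,14,15: 10001110011

10001110011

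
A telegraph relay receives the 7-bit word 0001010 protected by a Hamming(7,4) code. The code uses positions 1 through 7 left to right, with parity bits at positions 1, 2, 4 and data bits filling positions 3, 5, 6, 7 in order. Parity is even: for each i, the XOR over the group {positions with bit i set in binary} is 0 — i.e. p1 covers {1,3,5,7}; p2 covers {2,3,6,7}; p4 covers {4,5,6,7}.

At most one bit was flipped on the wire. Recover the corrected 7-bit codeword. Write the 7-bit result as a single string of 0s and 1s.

s1 (pos 1,3,5,7): 0⊕0⊕0⊕0 = 0
s2 (pos 2,3,6,7): 0⊕0⊕1⊕0 = 1
s4 (pos 4,5,6,7): 1⊕0⊕1⊕0 = 0
Syndrome s4…s1 = 010 → error at position 2.
Flip position 2: 0001010 → 0101010

0101010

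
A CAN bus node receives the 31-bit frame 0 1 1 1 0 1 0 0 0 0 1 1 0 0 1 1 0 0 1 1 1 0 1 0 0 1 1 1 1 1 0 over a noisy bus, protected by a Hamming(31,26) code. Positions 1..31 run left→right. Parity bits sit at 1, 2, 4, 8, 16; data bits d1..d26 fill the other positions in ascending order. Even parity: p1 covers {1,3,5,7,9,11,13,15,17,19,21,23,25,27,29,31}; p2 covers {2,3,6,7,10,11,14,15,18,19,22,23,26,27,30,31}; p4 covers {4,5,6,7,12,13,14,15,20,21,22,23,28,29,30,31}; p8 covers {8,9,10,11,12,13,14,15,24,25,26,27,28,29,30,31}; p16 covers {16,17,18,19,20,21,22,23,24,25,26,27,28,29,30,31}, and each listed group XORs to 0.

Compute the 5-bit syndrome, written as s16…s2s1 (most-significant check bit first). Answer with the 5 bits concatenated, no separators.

00000

s1 (pos 1,3,5,7,9,11,13,15,17,19,21,23,25,27,29,31): 0⊕1⊕0⊕0⊕0⊕1⊕0⊕1⊕0⊕1⊕1⊕1⊕0⊕1⊕1⊕0 = 0
s2 (pos 2,3,6,7,10,11,14,15,18,19,22,23,26,27,30,31): 1⊕1⊕1⊕0⊕0⊕1⊕0⊕1⊕0⊕1⊕0⊕1⊕1⊕1⊕1⊕0 = 0
s4 (pos 4,5,6,7,12,13,14,15,20,21,22,23,28,29,30,31): 1⊕0⊕1⊕0⊕1⊕0⊕0⊕1⊕1⊕1⊕0⊕1⊕1⊕1⊕1⊕0 = 0
s8 (pos 8,9,10,11,12,13,14,15,24,25,26,27,28,29,30,31): 0⊕0⊕0⊕1⊕1⊕0⊕0⊕1⊕0⊕0⊕1⊕1⊕1⊕1⊕1⊕0 = 0
s16 (pos 16,17,18,19,20,21,22,23,24,25,26,27,28,29,30,31): 1⊕0⊕0⊕1⊕1⊕1⊕0⊕1⊕0⊕0⊕1⊕1⊕1⊕1⊕1⊕0 = 0
Syndrome s16…s1 = 00000 → no error.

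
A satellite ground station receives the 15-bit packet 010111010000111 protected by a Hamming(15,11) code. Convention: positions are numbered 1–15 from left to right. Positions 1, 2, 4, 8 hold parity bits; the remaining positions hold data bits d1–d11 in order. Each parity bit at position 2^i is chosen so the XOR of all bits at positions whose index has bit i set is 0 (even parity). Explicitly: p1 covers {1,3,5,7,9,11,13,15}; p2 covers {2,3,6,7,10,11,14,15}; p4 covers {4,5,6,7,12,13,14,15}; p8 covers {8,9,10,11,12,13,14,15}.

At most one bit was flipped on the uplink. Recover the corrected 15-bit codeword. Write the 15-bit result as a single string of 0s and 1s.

110111010000111

s1 (pos 1,3,5,7,9,11,13,15): 0⊕0⊕1⊕0⊕0⊕0⊕1⊕1 = 1
s2 (pos 2,3,6,7,10,11,14,15): 1⊕0⊕1⊕0⊕0⊕0⊕1⊕1 = 0
s4 (pos 4,5,6,7,12,13,14,15): 1⊕1⊕1⊕0⊕0⊕1⊕1⊕1 = 0
s8 (pos 8,9,10,11,12,13,14,15): 1⊕0⊕0⊕0⊕0⊕1⊕1⊕1 = 0
Syndrome s8…s1 = 0001 → error at position 1.
Flip position 1: 010111010000111 → 110111010000111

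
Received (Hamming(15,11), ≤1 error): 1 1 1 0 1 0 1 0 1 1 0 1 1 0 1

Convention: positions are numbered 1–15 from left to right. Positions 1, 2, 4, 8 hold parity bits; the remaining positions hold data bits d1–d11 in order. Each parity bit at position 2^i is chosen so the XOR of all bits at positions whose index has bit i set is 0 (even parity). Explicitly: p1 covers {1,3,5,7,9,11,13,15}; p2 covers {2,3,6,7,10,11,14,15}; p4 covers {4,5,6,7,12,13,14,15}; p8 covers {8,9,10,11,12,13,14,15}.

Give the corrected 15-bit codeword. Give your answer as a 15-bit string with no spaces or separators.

111010101101100

s1 (pos 1,3,5,7,9,11,13,15): 1⊕1⊕1⊕1⊕1⊕0⊕1⊕1 = 1
s2 (pos 2,3,6,7,10,11,14,15): 1⊕1⊕0⊕1⊕1⊕0⊕0⊕1 = 1
s4 (pos 4,5,6,7,12,13,14,15): 0⊕1⊕0⊕1⊕1⊕1⊕0⊕1 = 1
s8 (pos 8,9,10,11,12,13,14,15): 0⊕1⊕1⊕0⊕1⊕1⊕0⊕1 = 1
Syndrome s8…s1 = 1111 → error at position 15.
Flip position 15: 111010101101101 → 111010101101100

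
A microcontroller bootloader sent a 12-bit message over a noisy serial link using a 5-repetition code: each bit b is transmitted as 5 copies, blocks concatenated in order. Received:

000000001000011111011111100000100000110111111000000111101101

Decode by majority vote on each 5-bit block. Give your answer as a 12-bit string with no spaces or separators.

Block 1 (00000): 0 ones → 0
Block 2 (00010): 1 one → 0
Block 3 (00011): 2 ones → 0
Block 4 (11101): 4 ones → 1
Block 5 (11111): 5 ones → 1
Block 6 (00000): 0 ones → 0
Block 7 (10000): 1 one → 0
Block 8 (01101): 3 ones → 1
Block 9 (11111): 5 ones → 1
Block 10 (00000): 0 ones → 0
Block 11 (01111): 4 ones → 1
Block 12 (01101): 3 ones → 1

000110011011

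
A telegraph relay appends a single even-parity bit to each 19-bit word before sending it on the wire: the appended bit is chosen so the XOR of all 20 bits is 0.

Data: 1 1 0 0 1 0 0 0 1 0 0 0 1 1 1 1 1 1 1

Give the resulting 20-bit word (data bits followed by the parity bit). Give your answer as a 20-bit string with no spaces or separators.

XOR of the 19 data bits: 1⊕1⊕0⊕0⊕1⊕0⊕0⊕0⊕1⊕0⊕0⊕0⊕1⊕1⊕1⊕1⊕1⊕1⊕1 = 1
Parity bit = 1 (so all 20 bits XOR to 0).

11001000100011111111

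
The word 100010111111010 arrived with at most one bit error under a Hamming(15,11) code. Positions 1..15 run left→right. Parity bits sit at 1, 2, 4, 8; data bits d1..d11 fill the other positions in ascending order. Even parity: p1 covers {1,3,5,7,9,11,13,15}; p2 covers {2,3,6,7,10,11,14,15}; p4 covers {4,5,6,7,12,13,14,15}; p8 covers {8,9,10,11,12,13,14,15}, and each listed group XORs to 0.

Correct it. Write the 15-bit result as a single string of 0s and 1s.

s1 (pos 1,3,5,7,9,11,13,15): 1⊕0⊕1⊕1⊕1⊕1⊕0⊕0 = 1
s2 (pos 2,3,6,7,10,11,14,15): 0⊕0⊕0⊕1⊕1⊕1⊕1⊕0 = 0
s4 (pos 4,5,6,7,12,13,14,15): 0⊕1⊕0⊕1⊕1⊕0⊕1⊕0 = 0
s8 (pos 8,9,10,11,12,13,14,15): 1⊕1⊕1⊕1⊕1⊕0⊕1⊕0 = 0
Syndrome s8…s1 = 0001 → error at position 1.
Flip position 1: 100010111111010 → 000010111111010

000010111111010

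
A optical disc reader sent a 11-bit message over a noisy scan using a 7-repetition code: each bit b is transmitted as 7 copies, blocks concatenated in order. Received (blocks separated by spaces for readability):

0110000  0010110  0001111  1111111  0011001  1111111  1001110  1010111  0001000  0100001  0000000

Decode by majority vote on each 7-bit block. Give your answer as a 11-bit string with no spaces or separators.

00110111000

Block 1 (0110000): 2 ones → 0
Block 2 (0010110): 3 ones → 0
Block 3 (0001111): 4 ones → 1
Block 4 (1111111): 7 ones → 1
Block 5 (0011001): 3 ones → 0
Block 6 (1111111): 7 ones → 1
Block 7 (1001110): 4 ones → 1
Block 8 (1010111): 5 ones → 1
Block 9 (0001000): 1 one → 0
Block 10 (0100001): 2 ones → 0
Block 11 (0000000): 0 ones → 0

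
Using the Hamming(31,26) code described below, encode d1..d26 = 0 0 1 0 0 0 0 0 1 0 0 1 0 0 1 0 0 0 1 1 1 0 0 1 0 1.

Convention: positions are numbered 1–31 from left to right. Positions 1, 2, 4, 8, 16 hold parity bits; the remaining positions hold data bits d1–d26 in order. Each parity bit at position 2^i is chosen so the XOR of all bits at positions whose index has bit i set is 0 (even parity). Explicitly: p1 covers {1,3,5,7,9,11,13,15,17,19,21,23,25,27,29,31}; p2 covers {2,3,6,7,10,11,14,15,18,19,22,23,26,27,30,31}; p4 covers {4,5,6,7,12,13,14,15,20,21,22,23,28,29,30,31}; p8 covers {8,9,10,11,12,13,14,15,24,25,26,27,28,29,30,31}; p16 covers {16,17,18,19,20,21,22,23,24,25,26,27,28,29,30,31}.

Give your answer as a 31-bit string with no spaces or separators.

1101010000001001100100011100101

Place data at non-parity positions: p1 p2 0 p4 0 1 0 p8 0 0 0 0 1 0 0 p16 1 0 0 1 0 0 0 1 1 1 0 0 1 0 1
p1 (pos 1,3,5,7,9,11,13,15,17,19,21,23,25,27,29,31): XOR of data positions = 0⊕0⊕0⊕0⊕0⊕1⊕0⊕1⊕0⊕0⊕0⊕1⊕0⊕1⊕1 = 1
p2 (pos 2,3,6,7,10,11,14,15,18,19,22,23,26,27,30,31): XOR of data positions = 0⊕1⊕0⊕0⊕0⊕0⊕0⊕0⊕0⊕0⊕0⊕1⊕0⊕0⊕1 = 1
p4 (pos 4,5,6,7,12,13,14,15,20,21,22,23,28,29,30,31): XOR of data positions = 0⊕1⊕0⊕0⊕1⊕0⊕0⊕1⊕0⊕0⊕0⊕0⊕1⊕0⊕1 = 1
p8 (pos 8,9,10,11,12,13,14,15,24,25,26,27,28,29,30,31): XOR of data positions = 0⊕0⊕0⊕0⊕1⊕0⊕0⊕1⊕1⊕1⊕0⊕0⊕1⊕0⊕1 = 0
p16 (pos 16,17,18,19,20,21,22,23,24,25,26,27,28,29,30,31): XOR of data positions = 1⊕0⊕0⊕1⊕0⊕0⊕0⊕1⊕1⊕1⊕0⊕0⊕1⊕0⊕1 = 1
Codeword: 1101010000001001100100011100101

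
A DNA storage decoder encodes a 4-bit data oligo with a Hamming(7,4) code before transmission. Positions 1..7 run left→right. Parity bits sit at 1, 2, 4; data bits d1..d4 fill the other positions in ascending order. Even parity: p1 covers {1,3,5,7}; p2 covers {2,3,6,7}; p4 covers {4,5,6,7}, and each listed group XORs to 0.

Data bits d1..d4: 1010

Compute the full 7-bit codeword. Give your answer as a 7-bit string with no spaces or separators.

1011010

Place data at non-parity positions: p1 p2 1 p4 0 1 0
p1 (pos 1,3,5,7): XOR of data positions = 1⊕0⊕0 = 1
p2 (pos 2,3,6,7): XOR of data positions = 1⊕1⊕0 = 0
p4 (pos 4,5,6,7): XOR of data positions = 0⊕1⊕0 = 1
Codeword: 1011010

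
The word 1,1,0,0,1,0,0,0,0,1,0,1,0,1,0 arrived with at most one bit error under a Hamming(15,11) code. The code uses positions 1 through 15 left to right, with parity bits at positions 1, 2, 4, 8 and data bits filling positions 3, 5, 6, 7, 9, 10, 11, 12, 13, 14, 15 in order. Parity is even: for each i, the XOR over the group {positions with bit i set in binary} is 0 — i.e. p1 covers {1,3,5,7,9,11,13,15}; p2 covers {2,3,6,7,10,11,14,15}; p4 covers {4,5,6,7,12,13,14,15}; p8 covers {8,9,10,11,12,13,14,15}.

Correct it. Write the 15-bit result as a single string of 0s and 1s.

s1 (pos 1,3,5,7,9,11,13,15): 1⊕0⊕1⊕0⊕0⊕0⊕0⊕0 = 0
s2 (pos 2,3,6,7,10,11,14,15): 1⊕0⊕0⊕0⊕1⊕0⊕1⊕0 = 1
s4 (pos 4,5,6,7,12,13,14,15): 0⊕1⊕0⊕0⊕1⊕0⊕1⊕0 = 1
s8 (pos 8,9,10,11,12,13,14,15): 0⊕0⊕1⊕0⊕1⊕0⊕1⊕0 = 1
Syndrome s8…s1 = 1110 → error at position 14.
Flip position 14: 110010000101010 → 110010000101000

110010000101000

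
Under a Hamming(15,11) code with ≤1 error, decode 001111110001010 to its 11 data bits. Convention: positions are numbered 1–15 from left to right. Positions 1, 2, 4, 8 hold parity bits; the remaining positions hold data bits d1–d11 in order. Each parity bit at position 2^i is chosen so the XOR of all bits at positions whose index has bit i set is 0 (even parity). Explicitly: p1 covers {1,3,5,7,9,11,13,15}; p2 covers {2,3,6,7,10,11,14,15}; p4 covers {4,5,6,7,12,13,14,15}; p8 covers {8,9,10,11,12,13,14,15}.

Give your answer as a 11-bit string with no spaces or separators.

s1 (pos 1,3,5,7,9,11,13,15): 0⊕1⊕1⊕1⊕0⊕0⊕0⊕0 = 1
s2 (pos 2,3,6,7,10,11,14,15): 0⊕1⊕1⊕1⊕0⊕0⊕1⊕0 = 0
s4 (pos 4,5,6,7,12,13,14,15): 1⊕1⊕1⊕1⊕1⊕0⊕1⊕0 = 0
s8 (pos 8,9,10,11,12,13,14,15): 1⊕0⊕0⊕0⊕1⊕0⊕1⊕0 = 1
Syndrome s8…s1 = 1001 → error at position 9.
Flip position 9: 001111110001010 → 001111111001010
Read data bits from positions 3,5,6,7,9,10,11,12,13,14,15: 11111001010

11111001010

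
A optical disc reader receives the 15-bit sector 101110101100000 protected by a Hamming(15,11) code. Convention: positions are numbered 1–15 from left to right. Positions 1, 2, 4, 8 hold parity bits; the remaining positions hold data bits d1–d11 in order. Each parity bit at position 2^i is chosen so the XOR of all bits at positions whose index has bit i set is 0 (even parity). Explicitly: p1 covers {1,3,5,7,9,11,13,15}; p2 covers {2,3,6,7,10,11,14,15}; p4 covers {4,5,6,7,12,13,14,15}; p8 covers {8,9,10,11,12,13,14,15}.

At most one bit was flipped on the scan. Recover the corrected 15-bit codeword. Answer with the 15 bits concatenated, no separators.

101110001100000

s1 (pos 1,3,5,7,9,11,13,15): 1⊕1⊕1⊕1⊕1⊕0⊕0⊕0 = 1
s2 (pos 2,3,6,7,10,11,14,15): 0⊕1⊕0⊕1⊕1⊕0⊕0⊕0 = 1
s4 (pos 4,5,6,7,12,13,14,15): 1⊕1⊕0⊕1⊕0⊕0⊕0⊕0 = 1
s8 (pos 8,9,10,11,12,13,14,15): 0⊕1⊕1⊕0⊕0⊕0⊕0⊕0 = 0
Syndrome s8…s1 = 0111 → error at position 7.
Flip position 7: 101110101100000 → 101110001100000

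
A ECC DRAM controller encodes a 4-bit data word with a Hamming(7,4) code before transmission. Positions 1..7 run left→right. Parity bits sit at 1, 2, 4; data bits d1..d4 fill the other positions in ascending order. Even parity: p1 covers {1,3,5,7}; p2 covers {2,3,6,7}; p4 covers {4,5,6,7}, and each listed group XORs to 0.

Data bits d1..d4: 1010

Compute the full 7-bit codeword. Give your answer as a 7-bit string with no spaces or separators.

1011010

Place data at non-parity positions: p1 p2 1 p4 0 1 0
p1 (pos 1,3,5,7): XOR of data positions = 1⊕0⊕0 = 1
p2 (pos 2,3,6,7): XOR of data positions = 1⊕1⊕0 = 0
p4 (pos 4,5,6,7): XOR of data positions = 0⊕1⊕0 = 1
Codeword: 1011010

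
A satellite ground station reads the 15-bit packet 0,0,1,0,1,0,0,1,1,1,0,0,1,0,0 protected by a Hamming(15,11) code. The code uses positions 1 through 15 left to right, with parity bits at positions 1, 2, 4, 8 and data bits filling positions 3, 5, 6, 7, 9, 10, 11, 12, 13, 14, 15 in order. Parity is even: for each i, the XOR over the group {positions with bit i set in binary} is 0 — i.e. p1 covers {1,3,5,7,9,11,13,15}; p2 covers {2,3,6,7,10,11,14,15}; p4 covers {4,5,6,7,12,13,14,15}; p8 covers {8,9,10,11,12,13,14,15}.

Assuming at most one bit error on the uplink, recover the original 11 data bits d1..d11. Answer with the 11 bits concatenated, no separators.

s1 (pos 1,3,5,7,9,11,13,15): 0⊕1⊕1⊕0⊕1⊕0⊕1⊕0 = 0
s2 (pos 2,3,6,7,10,11,14,15): 0⊕1⊕0⊕0⊕1⊕0⊕0⊕0 = 0
s4 (pos 4,5,6,7,12,13,14,15): 0⊕1⊕0⊕0⊕0⊕1⊕0⊕0 = 0
s8 (pos 8,9,10,11,12,13,14,15): 1⊕1⊕1⊕0⊕0⊕1⊕0⊕0 = 0
Syndrome s8…s1 = 0000 → no error.
Read data bits from positions 3,5,6,7,9,10,11,12,13,14,15: 11001100100

11001100100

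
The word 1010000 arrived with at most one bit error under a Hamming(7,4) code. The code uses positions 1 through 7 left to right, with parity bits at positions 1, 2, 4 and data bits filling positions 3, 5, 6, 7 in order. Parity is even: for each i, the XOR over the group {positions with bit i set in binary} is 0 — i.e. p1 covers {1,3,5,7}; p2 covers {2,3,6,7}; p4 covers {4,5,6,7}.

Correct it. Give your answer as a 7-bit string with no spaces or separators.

1110000

s1 (pos 1,3,5,7): 1⊕1⊕0⊕0 = 0
s2 (pos 2,3,6,7): 0⊕1⊕0⊕0 = 1
s4 (pos 4,5,6,7): 0⊕0⊕0⊕0 = 0
Syndrome s4…s1 = 010 → error at position 2.
Flip position 2: 1010000 → 1110000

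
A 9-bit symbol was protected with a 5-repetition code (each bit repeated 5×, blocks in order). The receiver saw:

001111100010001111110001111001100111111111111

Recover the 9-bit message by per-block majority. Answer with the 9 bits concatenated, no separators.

100101111

Block 1 (00111): 3 ones → 1
Block 2 (11000): 2 ones → 0
Block 3 (10001): 2 ones → 0
Block 4 (11111): 5 ones → 1
Block 5 (00011): 2 ones → 0
Block 6 (11001): 3 ones → 1
Block 7 (10011): 3 ones → 1
Block 8 (11111): 5 ones → 1
Block 9 (11111): 5 ones → 1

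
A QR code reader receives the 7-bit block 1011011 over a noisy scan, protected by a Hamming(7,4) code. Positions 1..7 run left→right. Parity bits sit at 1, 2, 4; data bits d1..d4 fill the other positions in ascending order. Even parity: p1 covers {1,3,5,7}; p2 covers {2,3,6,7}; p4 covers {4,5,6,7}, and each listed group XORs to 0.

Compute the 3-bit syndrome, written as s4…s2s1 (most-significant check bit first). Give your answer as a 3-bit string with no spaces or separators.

s1 (pos 1,3,5,7): 1⊕1⊕0⊕1 = 1
s2 (pos 2,3,6,7): 0⊕1⊕1⊕1 = 1
s4 (pos 4,5,6,7): 1⊕0⊕1⊕1 = 1
Syndrome s4…s1 = 111 → error at position 7.

111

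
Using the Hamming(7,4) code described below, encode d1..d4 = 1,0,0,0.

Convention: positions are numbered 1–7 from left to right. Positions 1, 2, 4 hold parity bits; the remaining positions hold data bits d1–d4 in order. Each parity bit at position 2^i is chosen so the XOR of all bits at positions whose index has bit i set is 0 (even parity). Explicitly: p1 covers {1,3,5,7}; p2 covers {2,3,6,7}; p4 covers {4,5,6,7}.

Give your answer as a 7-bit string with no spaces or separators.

1110000

Place data at non-parity positions: p1 p2 1 p4 0 0 0
p1 (pos 1,3,5,7): XOR of data positions = 1⊕0⊕0 = 1
p2 (pos 2,3,6,7): XOR of data positions = 1⊕0⊕0 = 1
p4 (pos 4,5,6,7): XOR of data positions = 0⊕0⊕0 = 0
Codeword: 1110000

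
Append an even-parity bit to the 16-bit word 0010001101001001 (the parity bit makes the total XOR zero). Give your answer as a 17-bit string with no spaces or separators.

XOR of the 16 data bits: 0⊕0⊕1⊕0⊕0⊕0⊕1⊕1⊕0⊕1⊕0⊕0⊕1⊕0⊕0⊕1 = 0
Parity bit = 0 (so all 17 bits XOR to 0).

00100011010010010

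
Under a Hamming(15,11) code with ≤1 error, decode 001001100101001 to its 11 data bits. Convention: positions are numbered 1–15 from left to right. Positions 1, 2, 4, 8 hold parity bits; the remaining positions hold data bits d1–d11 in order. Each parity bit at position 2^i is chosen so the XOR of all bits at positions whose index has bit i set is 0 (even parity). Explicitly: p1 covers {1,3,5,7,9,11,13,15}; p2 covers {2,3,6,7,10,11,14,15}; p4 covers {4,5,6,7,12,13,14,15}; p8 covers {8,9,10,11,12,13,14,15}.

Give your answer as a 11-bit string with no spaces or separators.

10110111001

s1 (pos 1,3,5,7,9,11,13,15): 0⊕1⊕0⊕1⊕0⊕0⊕0⊕1 = 1
s2 (pos 2,3,6,7,10,11,14,15): 0⊕1⊕1⊕1⊕1⊕0⊕0⊕1 = 1
s4 (pos 4,5,6,7,12,13,14,15): 0⊕0⊕1⊕1⊕1⊕0⊕0⊕1 = 0
s8 (pos 8,9,10,11,12,13,14,15): 0⊕0⊕1⊕0⊕1⊕0⊕0⊕1 = 1
Syndrome s8…s1 = 1011 → error at position 11.
Flip position 11: 001001100101001 → 001001100111001
Read data bits from positions 3,5,6,7,9,10,11,12,13,14,15: 10110111001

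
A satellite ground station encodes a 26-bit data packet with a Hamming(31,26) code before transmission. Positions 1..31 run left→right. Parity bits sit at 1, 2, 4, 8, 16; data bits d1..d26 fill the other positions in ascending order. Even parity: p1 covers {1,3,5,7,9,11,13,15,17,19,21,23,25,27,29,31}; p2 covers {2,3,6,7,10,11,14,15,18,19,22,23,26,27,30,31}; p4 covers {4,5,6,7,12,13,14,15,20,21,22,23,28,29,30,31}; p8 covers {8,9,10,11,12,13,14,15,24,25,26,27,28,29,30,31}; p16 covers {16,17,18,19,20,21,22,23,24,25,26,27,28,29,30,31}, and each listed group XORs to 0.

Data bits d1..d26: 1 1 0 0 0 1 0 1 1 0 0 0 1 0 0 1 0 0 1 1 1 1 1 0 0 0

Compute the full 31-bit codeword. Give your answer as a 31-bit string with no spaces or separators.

0111100001011001010010011111000

Place data at non-parity positions: p1 p2 1 p4 1 0 0 p8 0 1 0 1 1 0 0 p16 0 1 0 0 1 0 0 1 1 1 1 1 0 0 0
p1 (pos 1,3,5,7,9,11,13,15,17,19,21,23,25,27,29,31): XOR of data positions = 1⊕1⊕0⊕0⊕0⊕1⊕0⊕0⊕0⊕1⊕0⊕1⊕1⊕0⊕0 = 0
p2 (pos 2,3,6,7,10,11,14,15,18,19,22,23,26,27,30,31): XOR of data positions = 1⊕0⊕0⊕1⊕0⊕0⊕0⊕1⊕0⊕0⊕0⊕1⊕1⊕0⊕0 = 1
p4 (pos 4,5,6,7,12,13,14,15,20,21,22,23,28,29,30,31): XOR of data positions = 1⊕0⊕0⊕1⊕1⊕0⊕0⊕0⊕1⊕0⊕0⊕1⊕0⊕0⊕0 = 1
p8 (pos 8,9,10,11,12,13,14,15,24,25,26,27,28,29,30,31): XOR of data positions = 0⊕1⊕0⊕1⊕1⊕0⊕0⊕1⊕1⊕1⊕1⊕1⊕0⊕0⊕0 = 0
p16 (pos 16,17,18,19,20,21,22,23,24,25,26,27,28,29,30,31): XOR of data positions = 0⊕1⊕0⊕0⊕1⊕0⊕0⊕1⊕1⊕1⊕1⊕1⊕0⊕0⊕0 = 1
Codeword: 0111100001011001010010011111000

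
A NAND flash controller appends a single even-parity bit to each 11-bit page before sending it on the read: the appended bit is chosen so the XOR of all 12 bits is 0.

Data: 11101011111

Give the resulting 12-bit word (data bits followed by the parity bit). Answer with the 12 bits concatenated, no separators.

XOR of the 11 data bits: 1⊕1⊕1⊕0⊕1⊕0⊕1⊕1⊕1⊕1⊕1 = 1
Parity bit = 1 (so all 12 bits XOR to 0).

111010111111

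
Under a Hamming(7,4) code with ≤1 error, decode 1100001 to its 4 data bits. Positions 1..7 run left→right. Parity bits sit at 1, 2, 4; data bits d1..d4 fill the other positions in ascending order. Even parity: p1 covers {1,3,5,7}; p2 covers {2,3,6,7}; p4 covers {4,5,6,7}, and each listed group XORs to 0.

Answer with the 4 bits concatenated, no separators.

s1 (pos 1,3,5,7): 1⊕0⊕0⊕1 = 0
s2 (pos 2,3,6,7): 1⊕0⊕0⊕1 = 0
s4 (pos 4,5,6,7): 0⊕0⊕0⊕1 = 1
Syndrome s4…s1 = 100 → error at position 4.
Flip position 4: 1100001 → 1101001
Read data bits from positions 3,5,6,7: 0001

0001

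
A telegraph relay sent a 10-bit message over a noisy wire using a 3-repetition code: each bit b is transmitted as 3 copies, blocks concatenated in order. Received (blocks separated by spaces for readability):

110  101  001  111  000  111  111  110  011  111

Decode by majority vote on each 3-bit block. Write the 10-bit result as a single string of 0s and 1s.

1101011111

Block 1 (110): 2 ones → 1
Block 2 (101): 2 ones → 1
Block 3 (001): 1 one → 0
Block 4 (111): 3 ones → 1
Block 5 (000): 0 ones → 0
Block 6 (111): 3 ones → 1
Block 7 (111): 3 ones → 1
Block 8 (110): 2 ones → 1
Block 9 (011): 2 ones → 1
Block 10 (111): 3 ones → 1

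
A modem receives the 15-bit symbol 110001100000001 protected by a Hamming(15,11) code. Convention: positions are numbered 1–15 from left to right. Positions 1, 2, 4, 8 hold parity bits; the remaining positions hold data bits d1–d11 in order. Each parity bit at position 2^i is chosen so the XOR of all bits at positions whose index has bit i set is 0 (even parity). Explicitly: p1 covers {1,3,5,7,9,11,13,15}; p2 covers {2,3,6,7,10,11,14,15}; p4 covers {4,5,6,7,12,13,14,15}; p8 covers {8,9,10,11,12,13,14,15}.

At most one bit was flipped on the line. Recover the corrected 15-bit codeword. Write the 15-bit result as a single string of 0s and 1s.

110001100000101

s1 (pos 1,3,5,7,9,11,13,15): 1⊕0⊕0⊕1⊕0⊕0⊕0⊕1 = 1
s2 (pos 2,3,6,7,10,11,14,15): 1⊕0⊕1⊕1⊕0⊕0⊕0⊕1 = 0
s4 (pos 4,5,6,7,12,13,14,15): 0⊕0⊕1⊕1⊕0⊕0⊕0⊕1 = 1
s8 (pos 8,9,10,11,12,13,14,15): 0⊕0⊕0⊕0⊕0⊕0⊕0⊕1 = 1
Syndrome s8…s1 = 1101 → error at position 13.
Flip position 13: 110001100000001 → 110001100000101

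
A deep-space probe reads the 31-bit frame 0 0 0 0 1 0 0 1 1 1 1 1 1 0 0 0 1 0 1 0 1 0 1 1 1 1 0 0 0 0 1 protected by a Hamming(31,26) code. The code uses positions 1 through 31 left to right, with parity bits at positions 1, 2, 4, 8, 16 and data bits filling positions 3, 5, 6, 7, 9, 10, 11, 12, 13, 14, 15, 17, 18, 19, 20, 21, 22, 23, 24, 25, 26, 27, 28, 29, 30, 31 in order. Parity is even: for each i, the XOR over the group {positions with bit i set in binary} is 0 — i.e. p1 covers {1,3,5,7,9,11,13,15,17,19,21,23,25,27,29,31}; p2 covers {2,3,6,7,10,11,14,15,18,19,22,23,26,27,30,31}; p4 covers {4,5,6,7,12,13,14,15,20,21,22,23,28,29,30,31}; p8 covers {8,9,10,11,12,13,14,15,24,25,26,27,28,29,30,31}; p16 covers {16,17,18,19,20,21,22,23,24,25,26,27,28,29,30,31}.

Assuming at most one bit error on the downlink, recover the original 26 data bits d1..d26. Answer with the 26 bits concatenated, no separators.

01001111100101010111100001

s1 (pos 1,3,5,7,9,11,13,15,17,19,21,23,25,27,29,31): 0⊕0⊕1⊕0⊕1⊕1⊕1⊕0⊕1⊕1⊕1⊕1⊕1⊕0⊕0⊕1 = 0
s2 (pos 2,3,6,7,10,11,14,15,18,19,22,23,26,27,30,31): 0⊕0⊕0⊕0⊕1⊕1⊕0⊕0⊕0⊕1⊕0⊕1⊕1⊕0⊕0⊕1 = 0
s4 (pos 4,5,6,7,12,13,14,15,20,21,22,23,28,29,30,31): 0⊕1⊕0⊕0⊕1⊕1⊕0⊕0⊕0⊕1⊕0⊕1⊕0⊕0⊕0⊕1 = 0
s8 (pos 8,9,10,11,12,13,14,15,24,25,26,27,28,29,30,31): 1⊕1⊕1⊕1⊕1⊕1⊕0⊕0⊕1⊕1⊕1⊕0⊕0⊕0⊕0⊕1 = 0
s16 (pos 16,17,18,19,20,21,22,23,24,25,26,27,28,29,30,31): 0⊕1⊕0⊕1⊕0⊕1⊕0⊕1⊕1⊕1⊕1⊕0⊕0⊕0⊕0⊕1 = 0
Syndrome s16…s1 = 00000 → no error.
Read data bits from positions 3,5,6,7,9,10,11,12,13,14,15,17,18,19,20,21,22,23,24,25,26,27,28,29,30,31: 01001111100101010111100001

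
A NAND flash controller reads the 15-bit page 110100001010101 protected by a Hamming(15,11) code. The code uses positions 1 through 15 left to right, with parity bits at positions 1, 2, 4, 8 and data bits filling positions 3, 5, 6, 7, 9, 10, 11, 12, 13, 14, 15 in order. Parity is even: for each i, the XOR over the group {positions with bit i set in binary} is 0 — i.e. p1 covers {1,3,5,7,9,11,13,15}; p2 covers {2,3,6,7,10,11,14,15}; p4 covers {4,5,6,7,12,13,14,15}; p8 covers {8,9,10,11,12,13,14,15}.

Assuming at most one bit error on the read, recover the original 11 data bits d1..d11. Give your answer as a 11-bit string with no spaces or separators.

s1 (pos 1,3,5,7,9,11,13,15): 1⊕0⊕0⊕0⊕1⊕1⊕1⊕1 = 1
s2 (pos 2,3,6,7,10,11,14,15): 1⊕0⊕0⊕0⊕0⊕1⊕0⊕1 = 1
s4 (pos 4,5,6,7,12,13,14,15): 1⊕0⊕0⊕0⊕0⊕1⊕0⊕1 = 1
s8 (pos 8,9,10,11,12,13,14,15): 0⊕1⊕0⊕1⊕0⊕1⊕0⊕1 = 0
Syndrome s8…s1 = 0111 → error at position 7.
Flip position 7: 110100001010101 → 110100101010101
Read data bits from positions 3,5,6,7,9,10,11,12,13,14,15: 00011010101

00011010101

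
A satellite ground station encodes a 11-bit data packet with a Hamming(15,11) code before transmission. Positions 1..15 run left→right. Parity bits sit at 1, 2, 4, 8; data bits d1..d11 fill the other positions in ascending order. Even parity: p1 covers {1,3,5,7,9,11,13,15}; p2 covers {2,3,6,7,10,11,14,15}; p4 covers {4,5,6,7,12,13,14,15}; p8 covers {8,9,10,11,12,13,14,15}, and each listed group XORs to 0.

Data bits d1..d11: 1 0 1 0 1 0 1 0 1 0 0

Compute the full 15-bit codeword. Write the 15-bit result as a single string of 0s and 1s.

Place data at non-parity positions: p1 p2 1 p4 0 1 0 p8 1 0 1 0 1 0 0
p1 (pos 1,3,5,7,9,11,13,15): XOR of data positions = 1⊕0⊕0⊕1⊕1⊕1⊕0 = 0
p2 (pos 2,3,6,7,10,11,14,15): XOR of data positions = 1⊕1⊕0⊕0⊕1⊕0⊕0 = 1
p4 (pos 4,5,6,7,12,13,14,15): XOR of data positions = 0⊕1⊕0⊕0⊕1⊕0⊕0 = 0
p8 (pos 8,9,10,11,12,13,14,15): XOR of data positions = 1⊕0⊕1⊕0⊕1⊕0⊕0 = 1
Codeword: 011001011010100

011001011010100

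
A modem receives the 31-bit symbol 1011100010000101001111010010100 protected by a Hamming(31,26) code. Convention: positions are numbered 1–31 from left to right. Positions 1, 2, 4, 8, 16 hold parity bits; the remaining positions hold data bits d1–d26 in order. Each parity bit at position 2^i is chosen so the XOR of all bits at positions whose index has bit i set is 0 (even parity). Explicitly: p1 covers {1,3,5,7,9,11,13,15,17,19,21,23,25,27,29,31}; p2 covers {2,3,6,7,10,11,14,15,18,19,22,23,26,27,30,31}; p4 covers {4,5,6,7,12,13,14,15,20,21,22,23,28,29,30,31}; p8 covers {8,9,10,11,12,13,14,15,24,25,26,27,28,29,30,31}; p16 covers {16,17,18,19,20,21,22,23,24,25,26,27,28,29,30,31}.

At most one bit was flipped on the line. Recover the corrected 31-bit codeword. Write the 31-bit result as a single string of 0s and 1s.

s1 (pos 1,3,5,7,9,11,13,15,17,19,21,23,25,27,29,31): 1⊕1⊕1⊕0⊕1⊕0⊕0⊕0⊕0⊕1⊕1⊕0⊕0⊕1⊕1⊕0 = 0
s2 (pos 2,3,6,7,10,11,14,15,18,19,22,23,26,27,30,31): 0⊕1⊕0⊕0⊕0⊕0⊕1⊕0⊕0⊕1⊕1⊕0⊕0⊕1⊕0⊕0 = 1
s4 (pos 4,5,6,7,12,13,14,15,20,21,22,23,28,29,30,31): 1⊕1⊕0⊕0⊕0⊕0⊕1⊕0⊕1⊕1⊕1⊕0⊕0⊕1⊕0⊕0 = 1
s8 (pos 8,9,10,11,12,13,14,15,24,25,26,27,28,29,30,31): 0⊕1⊕0⊕0⊕0⊕0⊕1⊕0⊕1⊕0⊕0⊕1⊕0⊕1⊕0⊕0 = 1
s16 (pos 16,17,18,19,20,21,22,23,24,25,26,27,28,29,30,31): 1⊕0⊕0⊕1⊕1⊕1⊕1⊕0⊕1⊕0⊕0⊕1⊕0⊕1⊕0⊕0 = 0
Syndrome s16…s1 = 01110 → error at position 14.
Flip position 14: 1011100010000101001111010010100 → 1011100010000001001111010010100

1011100010000001001111010010100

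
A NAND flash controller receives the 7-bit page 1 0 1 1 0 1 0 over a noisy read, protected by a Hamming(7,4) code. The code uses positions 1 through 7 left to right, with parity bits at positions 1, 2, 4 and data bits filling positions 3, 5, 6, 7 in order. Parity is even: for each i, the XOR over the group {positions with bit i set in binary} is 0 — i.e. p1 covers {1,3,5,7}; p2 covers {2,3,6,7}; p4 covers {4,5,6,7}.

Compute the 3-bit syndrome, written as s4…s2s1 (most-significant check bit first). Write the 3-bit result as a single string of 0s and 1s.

000

s1 (pos 1,3,5,7): 1⊕1⊕0⊕0 = 0
s2 (pos 2,3,6,7): 0⊕1⊕1⊕0 = 0
s4 (pos 4,5,6,7): 1⊕0⊕1⊕0 = 0
Syndrome s4…s1 = 000 → no error.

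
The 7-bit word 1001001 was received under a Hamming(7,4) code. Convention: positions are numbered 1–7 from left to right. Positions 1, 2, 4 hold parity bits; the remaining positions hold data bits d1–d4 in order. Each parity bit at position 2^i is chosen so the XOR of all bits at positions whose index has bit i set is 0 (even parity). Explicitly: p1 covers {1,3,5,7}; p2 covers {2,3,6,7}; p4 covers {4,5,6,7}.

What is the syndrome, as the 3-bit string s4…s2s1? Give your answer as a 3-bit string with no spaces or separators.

010

s1 (pos 1,3,5,7): 1⊕0⊕0⊕1 = 0
s2 (pos 2,3,6,7): 0⊕0⊕0⊕1 = 1
s4 (pos 4,5,6,7): 1⊕0⊕0⊕1 = 0
Syndrome s4…s1 = 010 → error at position 2.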